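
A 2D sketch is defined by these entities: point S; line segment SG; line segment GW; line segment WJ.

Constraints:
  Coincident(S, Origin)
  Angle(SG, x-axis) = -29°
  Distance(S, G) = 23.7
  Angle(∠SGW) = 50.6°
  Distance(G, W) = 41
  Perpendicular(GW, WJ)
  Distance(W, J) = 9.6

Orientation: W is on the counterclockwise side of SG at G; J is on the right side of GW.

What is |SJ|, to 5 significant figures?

38.117

∠SGW = 50.6°, so GW runs at -29.0° + (180° − 50.6°) = 100.40° from the x-axis; with |GW| = 41.0, W = G + 41.0·(cos 100.40°, sin 100.40°) = (13.327, 28.836). The perpendicularity gives WJ at right angles to GW; with |WJ| = 9.6 on the right of GW, J = W + 9.6·(0.98357, 0.18052) = (22.769, 30.569). Then |SJ| = |J − S| = 38.117.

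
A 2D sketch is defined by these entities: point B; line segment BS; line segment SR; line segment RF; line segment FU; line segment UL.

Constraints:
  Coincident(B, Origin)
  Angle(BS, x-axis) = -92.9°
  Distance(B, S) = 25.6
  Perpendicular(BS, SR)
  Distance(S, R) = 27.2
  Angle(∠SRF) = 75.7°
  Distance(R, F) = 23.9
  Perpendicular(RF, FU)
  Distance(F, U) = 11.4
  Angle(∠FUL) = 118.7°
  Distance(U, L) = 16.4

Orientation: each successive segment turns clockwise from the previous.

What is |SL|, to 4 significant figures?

7.614

B is at the origin; BS runs at -92.9° with length 25.6, so S = (-1.295, -25.57). The perpendicularity gives SR at right angles to BS, so SR runs at 177.1°; with |SR| = 27.2, R = (-28.46, -24.19). ∠SRF = 75.7° gives RF at 72.80° from the x-axis; with |RF| = 23.9, F = (-21.39, -1.360). RF is perpendicular to FU, so FU runs at -17.20°; with |FU| = 11.4, U = (-10.50, -4.731). ∠FUL = 118.7° gives UL at -78.50° from the x-axis; with |UL| = 16.4, L = (-7.233, -20.80). Then |SL| = |L − S| = 7.614.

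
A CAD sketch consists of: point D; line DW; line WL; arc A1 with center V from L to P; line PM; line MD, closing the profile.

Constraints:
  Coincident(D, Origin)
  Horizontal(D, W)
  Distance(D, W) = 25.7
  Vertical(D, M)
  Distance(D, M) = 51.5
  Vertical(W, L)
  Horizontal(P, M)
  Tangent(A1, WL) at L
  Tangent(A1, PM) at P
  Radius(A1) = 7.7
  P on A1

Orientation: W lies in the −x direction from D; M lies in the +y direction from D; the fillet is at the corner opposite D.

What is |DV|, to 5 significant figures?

47.354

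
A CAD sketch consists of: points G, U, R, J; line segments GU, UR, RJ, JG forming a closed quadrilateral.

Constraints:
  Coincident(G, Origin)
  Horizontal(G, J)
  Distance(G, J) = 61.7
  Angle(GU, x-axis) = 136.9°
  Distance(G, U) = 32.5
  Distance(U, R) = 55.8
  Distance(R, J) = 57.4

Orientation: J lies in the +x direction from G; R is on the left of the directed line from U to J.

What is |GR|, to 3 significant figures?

53.0

Checks: |UR| = 55.80 ✓; |RJ| = 57.40 ✓.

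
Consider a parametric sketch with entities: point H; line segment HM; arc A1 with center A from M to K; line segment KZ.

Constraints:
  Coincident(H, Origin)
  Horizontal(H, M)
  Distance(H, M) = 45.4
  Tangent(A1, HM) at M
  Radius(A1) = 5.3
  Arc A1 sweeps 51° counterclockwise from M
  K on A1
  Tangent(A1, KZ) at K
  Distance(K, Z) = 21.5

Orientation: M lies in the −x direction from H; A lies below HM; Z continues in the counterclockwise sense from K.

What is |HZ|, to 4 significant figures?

65.76

On A1, M sits at bearing 90° from A; a 51° counterclockwise sweep puts K at bearing 141°, so K = A + 5.3·(cos 141°, sin 141°) = (-49.52, -1.965). The tangent condition forces AK to be normal to KZ, so KZ runs along (−sin 141°, cos 141°); with |KZ| = 21.5, Z = (-63.05, -18.67). Then |HZ| = |Z − H| = 65.76.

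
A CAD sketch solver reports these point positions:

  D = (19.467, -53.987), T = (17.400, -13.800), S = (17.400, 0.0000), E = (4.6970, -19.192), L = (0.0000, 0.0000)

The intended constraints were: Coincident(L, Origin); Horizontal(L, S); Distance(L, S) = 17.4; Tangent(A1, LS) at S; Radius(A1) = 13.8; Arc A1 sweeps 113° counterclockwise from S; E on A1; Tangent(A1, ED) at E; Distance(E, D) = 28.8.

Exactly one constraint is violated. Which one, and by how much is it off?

Distance(E, D) = 28.8 — off by 9.00.

L = (0.00, 0.00) ✓; L.y = 0.00, S.y = 0.00 ✓; |LS| = 17.40 ✓; ∠(TS, SL) = 90.00° ✓; |TS| = 13.80 ✓; bearing(T→E) − bearing(T→S) = 113.0° ✓; |TE| = 13.80 ✓; ∠(TE, ED) = 90.00° ✓; |ED| = 37.80 ✗.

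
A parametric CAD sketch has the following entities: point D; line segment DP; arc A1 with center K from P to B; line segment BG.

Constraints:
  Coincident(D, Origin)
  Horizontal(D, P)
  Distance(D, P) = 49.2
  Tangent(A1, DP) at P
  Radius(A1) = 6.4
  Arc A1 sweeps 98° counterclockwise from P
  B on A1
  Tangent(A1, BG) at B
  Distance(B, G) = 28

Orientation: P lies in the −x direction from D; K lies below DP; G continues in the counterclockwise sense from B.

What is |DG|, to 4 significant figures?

62.39

D is at the origin; DP is horizontal with |DP| = 49.2 and P on the −x side, so P = (-49.20, 0.000). Since A1 is tangent to DP there, KP ⟂ DP, so K = P + (0, -6.4) = (-49.20, -6.400). On A1, P sits at bearing 90° from K; a 98° counterclockwise sweep puts B at bearing 188°, so B = K + 6.4·(cos 188°, sin 188°) = (-55.54, -7.291). The tangent condition forces KB to be normal to BG, so BG runs along (−sin 188°, cos 188°); with |BG| = 28.0, G = (-51.64, -35.02). Then |DG| = |G − D| = 62.39.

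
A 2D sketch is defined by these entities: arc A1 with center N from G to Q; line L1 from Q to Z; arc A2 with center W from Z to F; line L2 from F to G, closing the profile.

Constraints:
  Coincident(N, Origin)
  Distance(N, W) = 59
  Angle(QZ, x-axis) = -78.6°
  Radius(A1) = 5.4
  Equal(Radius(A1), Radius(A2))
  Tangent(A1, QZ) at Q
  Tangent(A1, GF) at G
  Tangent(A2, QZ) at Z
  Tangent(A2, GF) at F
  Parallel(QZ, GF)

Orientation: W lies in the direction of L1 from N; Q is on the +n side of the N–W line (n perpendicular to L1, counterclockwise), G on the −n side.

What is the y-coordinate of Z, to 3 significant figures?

-56.8

Tangency of A1 to both parallel lines with radius 5.4 puts Q and G at N ± 5.4·n: Q = (5.29, 1.07), G = (-5.29, -1.07). Equal radii place Z and F the same way about W: Z = W + 5.4·n = (17.0, -56.8), F = W − 5.4·n = (6.37, -58.9). So Z.y = -56.8.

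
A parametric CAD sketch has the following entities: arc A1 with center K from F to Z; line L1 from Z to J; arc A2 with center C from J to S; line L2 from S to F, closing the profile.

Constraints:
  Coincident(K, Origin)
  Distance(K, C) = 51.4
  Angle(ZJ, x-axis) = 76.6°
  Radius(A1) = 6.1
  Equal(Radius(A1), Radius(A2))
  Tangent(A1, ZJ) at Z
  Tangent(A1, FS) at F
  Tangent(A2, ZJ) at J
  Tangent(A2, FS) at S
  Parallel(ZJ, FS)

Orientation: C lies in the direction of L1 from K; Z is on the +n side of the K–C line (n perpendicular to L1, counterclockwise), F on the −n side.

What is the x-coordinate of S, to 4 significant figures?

17.85

The slot axis is L1's direction at 76.6°, so u = (cos 76.6°, sin 76.6°) = (0.2317, 0.9728) and n = (−sin 76.6°, cos 76.6°) = (-0.9728, 0.2317). K is at the origin and C lies 51.4 along u from K, so C = 51.4·u = (11.91, 50.00). Tangency of A1 to both parallel lines with radius 6.1 puts Z and F at K ± 6.1·n: Z = (-5.934, 1.414), F = (5.934, -1.414). Equal radii place J and S the same way about C: J = C + 6.1·n = (5.978, 51.41), S = C − 6.1·n = (17.85, 48.59). So S.x = 17.85.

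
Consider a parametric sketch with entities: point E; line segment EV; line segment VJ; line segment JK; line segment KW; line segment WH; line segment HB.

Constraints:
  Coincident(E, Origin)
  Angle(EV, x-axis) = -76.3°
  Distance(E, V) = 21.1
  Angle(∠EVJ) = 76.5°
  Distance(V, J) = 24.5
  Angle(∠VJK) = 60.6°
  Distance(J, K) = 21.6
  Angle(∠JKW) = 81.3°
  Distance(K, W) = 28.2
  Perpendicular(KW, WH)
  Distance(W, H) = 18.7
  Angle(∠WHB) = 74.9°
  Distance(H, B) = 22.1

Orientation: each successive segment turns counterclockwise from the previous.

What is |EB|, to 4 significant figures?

19.83

E is at the origin; EV runs at -76.3° with length 21.1, so V = (4.997, -20.50). ∠EVJ = 76.5° gives VJ at 27.20° from the x-axis; with |VJ| = 24.5, J = (26.79, -9.301). ∠VJK = 60.6° gives JK at 146.6° from the x-axis; with |JK| = 21.6, K = (8.755, 2.590). ∠JKW = 81.3° gives KW at -114.7° from the x-axis; with |KW| = 28.2, W = (-3.029, -23.03). KW ⟂ WH, so WH runs at -24.70°; with |WH| = 18.7, H = (13.96, -30.84). ∠WHB = 74.9° gives HB at 80.40° from the x-axis; with |HB| = 22.1, B = (17.65, -9.054). Then |EB| = |B − E| = 19.83.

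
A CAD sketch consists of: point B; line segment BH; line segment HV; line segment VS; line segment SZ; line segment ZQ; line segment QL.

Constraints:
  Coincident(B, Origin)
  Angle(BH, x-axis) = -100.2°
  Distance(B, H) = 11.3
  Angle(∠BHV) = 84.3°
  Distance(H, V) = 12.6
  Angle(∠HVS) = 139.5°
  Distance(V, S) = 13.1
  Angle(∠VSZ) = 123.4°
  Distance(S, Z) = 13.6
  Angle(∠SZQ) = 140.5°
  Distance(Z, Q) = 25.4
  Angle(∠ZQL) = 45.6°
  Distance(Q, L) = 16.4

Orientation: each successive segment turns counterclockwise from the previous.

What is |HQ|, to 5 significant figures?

39.530

B is at the origin; BH runs at -100.2° with length 11.3, so H = (-2.0011, -11.121). ∠BHV = 84.3° gives HV at -4.5000° from the x-axis; with |HV| = 12.6, V = (10.560, -12.110). ∠HVS = 139.5° gives VS at 36.000° from the x-axis; with |VS| = 13.1, S = (21.158, -4.4100). ∠VSZ = 123.4° gives SZ at 92.600° from the x-axis; with |SZ| = 13.6, Z = (20.541, 9.1760). ∠SZQ = 140.5° gives ZQ at 132.10° from the x-axis; with |ZQ| = 25.4, Q = (3.5125, 28.022). Then |HQ| = |Q − H| = 39.530.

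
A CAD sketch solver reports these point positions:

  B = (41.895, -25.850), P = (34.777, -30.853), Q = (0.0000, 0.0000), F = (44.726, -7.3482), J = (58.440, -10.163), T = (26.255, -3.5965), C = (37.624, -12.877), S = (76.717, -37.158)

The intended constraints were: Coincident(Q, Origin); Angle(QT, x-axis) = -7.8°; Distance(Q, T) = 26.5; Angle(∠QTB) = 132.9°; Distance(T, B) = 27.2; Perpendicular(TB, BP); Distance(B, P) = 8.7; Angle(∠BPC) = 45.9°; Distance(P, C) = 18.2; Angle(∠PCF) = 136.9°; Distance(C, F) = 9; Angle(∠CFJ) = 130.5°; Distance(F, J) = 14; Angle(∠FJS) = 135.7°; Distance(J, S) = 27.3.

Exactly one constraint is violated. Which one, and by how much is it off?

Distance(J, S) = 27.3 — off by 5.30.

Q = (0.00, 0.00) ✓; QT at -7.800° ✓; |QT| = 26.50 ✓; ∠QTB = 132.9° ✓; |TB| = 27.20 ✓; ∠(TB, BP) = 90.00° ✓; |BP| = 8.700 ✓; ∠BPC = 45.90° ✓; |PC| = 18.20 ✓; ∠PCF = 136.9° ✓; |CF| = 9.000 ✓; ∠CFJ = 130.5° ✓; |FJ| = 14.00 ✓; ∠FJS = 135.7° ✓; |JS| = 32.60 ✗.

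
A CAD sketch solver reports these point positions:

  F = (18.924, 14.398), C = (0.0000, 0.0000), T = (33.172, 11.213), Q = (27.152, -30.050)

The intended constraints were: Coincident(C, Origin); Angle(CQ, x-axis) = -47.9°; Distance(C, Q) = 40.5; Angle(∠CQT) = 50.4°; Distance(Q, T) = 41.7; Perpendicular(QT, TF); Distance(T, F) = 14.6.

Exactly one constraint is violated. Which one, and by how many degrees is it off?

Perpendicular(QT, TF) — off by 4.30°.

C = (0.00, 0.00) ✓; CQ at -47.90° ✓; |CQ| = 40.50 ✓; ∠CQT = 50.40° ✓; |QT| = 41.70 ✓; ∠(QT, TF) = 85.70° ✗; |TF| = 14.60 ✓.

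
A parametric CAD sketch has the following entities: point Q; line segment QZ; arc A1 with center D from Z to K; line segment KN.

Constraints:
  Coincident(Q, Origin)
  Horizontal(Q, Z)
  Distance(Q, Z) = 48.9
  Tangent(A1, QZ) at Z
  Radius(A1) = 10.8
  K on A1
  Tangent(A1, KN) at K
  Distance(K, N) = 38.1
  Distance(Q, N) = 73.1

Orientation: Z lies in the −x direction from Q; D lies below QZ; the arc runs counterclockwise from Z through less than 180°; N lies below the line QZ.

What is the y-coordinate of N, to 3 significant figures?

-50.2

Checks: |DK| = 10.80 ✓; ∠(DK, KN) = 90.00° ✓; |KN| = 38.10 ✓; |QN| = 73.10 ✓.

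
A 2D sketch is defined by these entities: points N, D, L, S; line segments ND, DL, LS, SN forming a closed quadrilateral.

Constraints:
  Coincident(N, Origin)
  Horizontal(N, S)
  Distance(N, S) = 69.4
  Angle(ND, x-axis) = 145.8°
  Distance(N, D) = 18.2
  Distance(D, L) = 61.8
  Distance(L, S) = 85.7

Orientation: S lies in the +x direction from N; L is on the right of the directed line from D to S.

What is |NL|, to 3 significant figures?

49.8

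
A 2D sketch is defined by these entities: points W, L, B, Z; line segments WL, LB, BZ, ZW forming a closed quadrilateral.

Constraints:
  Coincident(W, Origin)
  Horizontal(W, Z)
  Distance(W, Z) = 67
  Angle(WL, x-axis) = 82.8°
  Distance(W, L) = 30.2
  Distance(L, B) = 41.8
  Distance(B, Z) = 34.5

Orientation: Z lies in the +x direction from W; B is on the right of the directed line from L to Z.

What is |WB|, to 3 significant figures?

32.5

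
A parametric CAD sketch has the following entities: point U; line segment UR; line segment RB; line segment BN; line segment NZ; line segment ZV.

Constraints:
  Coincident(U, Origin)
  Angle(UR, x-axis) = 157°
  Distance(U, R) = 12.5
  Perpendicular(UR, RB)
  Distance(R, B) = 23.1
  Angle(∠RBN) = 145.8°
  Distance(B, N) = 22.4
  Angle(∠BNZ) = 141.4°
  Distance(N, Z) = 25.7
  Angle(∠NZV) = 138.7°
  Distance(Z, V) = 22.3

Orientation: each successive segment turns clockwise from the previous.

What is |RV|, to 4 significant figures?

70.11

U is at the origin; UR runs at 157.0° with length 12.5, so R = (-11.51, 4.884). UR ⟂ RB, so RB runs at 67.00°; with |RB| = 23.1, B = (-2.480, 26.15). ∠RBN = 145.8° gives BN at 32.80° from the x-axis; with |BN| = 22.4, N = (16.35, 38.28). ∠BNZ = 141.4° gives NZ at -5.800° from the x-axis; with |NZ| = 25.7, Z = (41.92, 35.68). ∠NZV = 138.7° gives ZV at -47.10° from the x-axis; with |ZV| = 22.3, V = (57.10, 19.35). Then |RV| = |V − R| = 70.11.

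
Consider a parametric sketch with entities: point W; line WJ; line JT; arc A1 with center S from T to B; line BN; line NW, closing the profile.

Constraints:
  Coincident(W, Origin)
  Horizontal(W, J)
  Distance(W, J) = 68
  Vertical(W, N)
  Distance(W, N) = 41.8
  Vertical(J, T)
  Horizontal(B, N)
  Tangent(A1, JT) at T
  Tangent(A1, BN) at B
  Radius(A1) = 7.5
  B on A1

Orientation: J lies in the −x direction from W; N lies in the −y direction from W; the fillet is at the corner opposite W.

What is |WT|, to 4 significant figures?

76.16

The virtual corner opposite W is at (-68.00, -41.80). Tangency of A1 to JT means the radius ST is perpendicular to JT and since A1 is tangent to BN there, SB ⟂ BN, with radius 7.5, so the center S sits 7.5 in from both sides at S = (-60.50, -34.30). That places the tangent points at T = (-68.00, -34.30) on JT and B = (-60.50, -41.80) on BN. Then |WT| = |T − W| = 76.16.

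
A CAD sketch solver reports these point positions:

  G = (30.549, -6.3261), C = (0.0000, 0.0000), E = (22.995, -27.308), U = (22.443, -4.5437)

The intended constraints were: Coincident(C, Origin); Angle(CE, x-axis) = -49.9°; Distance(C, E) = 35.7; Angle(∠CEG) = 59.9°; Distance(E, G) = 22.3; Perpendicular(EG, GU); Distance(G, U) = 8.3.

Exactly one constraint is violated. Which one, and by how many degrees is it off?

Perpendicular(EG, GU) — off by 7.40°.

C = (0.00, 0.00) ✓; CE at -49.90° ✓; |CE| = 35.70 ✓; ∠CEG = 59.90° ✓; |EG| = 22.30 ✓; ∠(EG, GU) = 97.40° ✗; |GU| = 8.300 ✓.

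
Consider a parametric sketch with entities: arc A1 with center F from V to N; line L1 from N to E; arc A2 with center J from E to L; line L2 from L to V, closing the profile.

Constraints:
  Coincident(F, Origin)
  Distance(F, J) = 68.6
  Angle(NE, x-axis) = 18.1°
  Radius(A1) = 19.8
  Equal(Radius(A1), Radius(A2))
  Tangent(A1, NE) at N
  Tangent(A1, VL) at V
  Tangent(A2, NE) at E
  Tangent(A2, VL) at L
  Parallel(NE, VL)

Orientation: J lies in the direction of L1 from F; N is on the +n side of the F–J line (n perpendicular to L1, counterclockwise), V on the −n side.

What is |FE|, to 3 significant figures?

71.4

Tangency of A1 to both parallel lines with radius 19.8 puts N and V at F ± 19.8·n: N = (-6.15, 18.8), V = (6.15, -18.8). Equal radii place E and L the same way about J: E = J + 19.8·n = (59.1, 40.1), L = J − 19.8·n = (71.4, 2.49). Then |FE| = |E − F| = 71.4.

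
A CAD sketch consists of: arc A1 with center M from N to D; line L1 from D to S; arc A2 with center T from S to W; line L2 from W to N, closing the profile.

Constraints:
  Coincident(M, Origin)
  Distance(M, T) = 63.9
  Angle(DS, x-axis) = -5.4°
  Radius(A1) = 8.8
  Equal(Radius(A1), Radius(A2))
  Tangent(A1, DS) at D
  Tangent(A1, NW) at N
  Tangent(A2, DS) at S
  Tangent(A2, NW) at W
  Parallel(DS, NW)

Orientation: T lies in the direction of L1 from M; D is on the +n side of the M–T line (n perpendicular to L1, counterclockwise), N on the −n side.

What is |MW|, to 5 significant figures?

64.503

The slot axis is L1's direction at -5.4°, so u = (cos -5.4°, sin -5.4°) = (0.99556, -0.094108) and n = (−sin -5.4°, cos -5.4°) = (0.094108, 0.99556). M is at the origin and T lies 63.9 along u from M, so T = 63.9·u = (63.616, -6.0135). Tangency of A1 to both parallel lines with radius 8.8 puts D and N at M ± 8.8·n: D = (0.82815, 8.7609), N = (-0.82815, -8.7609). Equal radii place S and W the same way about T: S = T + 8.8·n = (64.445, 2.7474), W = T − 8.8·n = (62.788, -14.774). Then |MW| = |W − M| = 64.503.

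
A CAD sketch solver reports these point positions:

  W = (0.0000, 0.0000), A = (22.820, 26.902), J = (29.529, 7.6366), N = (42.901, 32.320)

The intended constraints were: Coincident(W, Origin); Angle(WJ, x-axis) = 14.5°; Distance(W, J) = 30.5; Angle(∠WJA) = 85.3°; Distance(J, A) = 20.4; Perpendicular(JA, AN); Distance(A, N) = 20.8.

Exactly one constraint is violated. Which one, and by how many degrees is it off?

Perpendicular(JA, AN) — off by 4.10°.

W = (0.00, 0.00) ✓; WJ at 14.50° ✓; |WJ| = 30.50 ✓; ∠WJA = 85.30° ✓; |JA| = 20.40 ✓; ∠(JA, AN) = 94.10° ✗; |AN| = 20.80 ✓.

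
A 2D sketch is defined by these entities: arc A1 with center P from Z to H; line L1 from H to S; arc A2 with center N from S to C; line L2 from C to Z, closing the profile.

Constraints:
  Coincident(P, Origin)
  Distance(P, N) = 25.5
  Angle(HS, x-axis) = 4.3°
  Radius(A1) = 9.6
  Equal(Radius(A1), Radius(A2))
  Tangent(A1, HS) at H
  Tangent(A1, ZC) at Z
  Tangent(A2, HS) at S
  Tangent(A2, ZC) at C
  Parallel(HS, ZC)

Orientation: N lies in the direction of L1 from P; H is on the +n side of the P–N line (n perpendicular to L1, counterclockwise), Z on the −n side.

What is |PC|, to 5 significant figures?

27.247

The slot axis is L1's direction at 4.3°, so u = (cos 4.3°, sin 4.3°) = (0.99719, 0.074979) and n = (−sin 4.3°, cos 4.3°) = (-0.074979, 0.99719). P is at the origin and N lies 25.5 along u from P, so N = 25.5·u = (25.428, 1.9120). Tangency of A1 to both parallel lines with radius 9.6 puts H and Z at P ± 9.6·n: H = (-0.71980, 9.5730), Z = (0.71980, -9.5730). Equal radii place S and C the same way about N: S = N + 9.6·n = (24.708, 11.485), C = N − 9.6·n = (26.148, -7.6610). Then |PC| = |C − P| = 27.247.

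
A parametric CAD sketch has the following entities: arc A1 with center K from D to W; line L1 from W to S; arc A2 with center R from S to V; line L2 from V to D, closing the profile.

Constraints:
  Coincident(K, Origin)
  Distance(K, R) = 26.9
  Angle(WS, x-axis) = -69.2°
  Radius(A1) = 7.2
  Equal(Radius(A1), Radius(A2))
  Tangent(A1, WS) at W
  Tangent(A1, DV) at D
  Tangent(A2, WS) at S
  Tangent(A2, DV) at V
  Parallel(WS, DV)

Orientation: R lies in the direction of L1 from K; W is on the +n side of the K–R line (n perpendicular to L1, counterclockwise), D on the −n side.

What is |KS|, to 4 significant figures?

27.85

The slot axis is L1's direction at -69.2°, so u = (cos -69.2°, sin -69.2°) = (0.3551, -0.9348) and n = (−sin -69.2°, cos -69.2°) = (0.9348, 0.3551). K is at the origin and R lies 26.9 along u from K, so R = 26.9·u = (9.552, -25.15). Tangency of A1 to both parallel lines with radius 7.2 puts W and D at K ± 7.2·n: W = (6.731, 2.557), D = (-6.731, -2.557). Equal radii place S and V the same way about R: S = R + 7.2·n = (16.28, -22.59), V = R − 7.2·n = (2.822, -27.70). Then |KS| = |S − K| = 27.85.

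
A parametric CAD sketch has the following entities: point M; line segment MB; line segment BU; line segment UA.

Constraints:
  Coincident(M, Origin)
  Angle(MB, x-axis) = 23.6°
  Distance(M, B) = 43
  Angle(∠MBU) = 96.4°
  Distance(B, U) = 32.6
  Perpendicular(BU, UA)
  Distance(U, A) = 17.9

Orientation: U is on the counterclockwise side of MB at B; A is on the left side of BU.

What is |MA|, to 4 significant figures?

44.89

M is at the origin; MB runs at 23.6° with length 43.0, so B = 43.0·(cos 23.6°, sin 23.6°) = (39.40, 17.22). ∠MBU = 96.4°, so BU runs at 23.6° + (180° − 96.4°) = 107.2° from the x-axis; with |BU| = 32.6, U = B + 32.6·(cos 107.2°, sin 107.2°) = (29.76, 48.36). The perpendicularity gives UA at right angles to BU; with |UA| = 17.9 on the left of BU, A = U + 17.9·(-0.9553, -0.2957) = (12.66, 43.06). Then |MA| = |A − M| = 44.89.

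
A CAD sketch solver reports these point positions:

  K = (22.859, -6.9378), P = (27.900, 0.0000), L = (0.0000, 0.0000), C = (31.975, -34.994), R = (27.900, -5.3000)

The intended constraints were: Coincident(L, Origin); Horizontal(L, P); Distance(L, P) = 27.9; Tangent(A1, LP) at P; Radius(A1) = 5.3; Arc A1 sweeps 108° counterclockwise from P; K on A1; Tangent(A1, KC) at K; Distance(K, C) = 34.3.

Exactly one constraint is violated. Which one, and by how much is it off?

Distance(K, C) = 34.3 — off by 4.80.

L = (0.00, 0.00) ✓; L.y = 0.00, P.y = 0.00 ✓; |LP| = 27.90 ✓; ∠(RP, PL) = 90.00° ✓; |RP| = 5.300 ✓; bearing(R→K) − bearing(R→P) = 108.0° ✓; |RK| = 5.300 ✓; ∠(RK, KC) = 90.00° ✓; |KC| = 29.50 ✗.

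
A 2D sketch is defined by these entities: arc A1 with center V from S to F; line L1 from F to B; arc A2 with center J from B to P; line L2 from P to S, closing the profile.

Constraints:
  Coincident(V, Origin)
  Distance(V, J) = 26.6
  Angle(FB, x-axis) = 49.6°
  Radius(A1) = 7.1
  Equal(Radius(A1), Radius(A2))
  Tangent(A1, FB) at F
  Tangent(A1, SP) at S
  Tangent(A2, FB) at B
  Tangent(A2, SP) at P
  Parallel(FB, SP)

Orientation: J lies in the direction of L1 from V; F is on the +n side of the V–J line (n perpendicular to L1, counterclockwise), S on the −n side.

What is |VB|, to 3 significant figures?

27.5

The slot axis is L1's direction at 49.6°, so u = (cos 49.6°, sin 49.6°) = (0.648, 0.762) and n = (−sin 49.6°, cos 49.6°) = (-0.762, 0.648). V is at the origin and J lies 26.6 along u from V, so J = 26.6·u = (17.2, 20.3). Tangency of A1 to both parallel lines with radius 7.1 puts F and S at V ± 7.1·n: F = (-5.41, 4.60), S = (5.41, -4.60). Equal radii place B and P the same way about J: B = J + 7.1·n = (11.8, 24.9), P = J − 7.1·n = (22.6, 15.7). Then |VB| = |B − V| = 27.5.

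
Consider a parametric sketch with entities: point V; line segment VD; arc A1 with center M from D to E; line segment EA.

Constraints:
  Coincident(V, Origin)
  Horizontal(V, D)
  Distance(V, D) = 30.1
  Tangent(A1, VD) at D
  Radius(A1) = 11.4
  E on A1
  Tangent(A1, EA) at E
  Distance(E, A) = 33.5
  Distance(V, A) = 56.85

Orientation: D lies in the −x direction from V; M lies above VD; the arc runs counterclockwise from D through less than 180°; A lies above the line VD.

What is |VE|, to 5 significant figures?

25.131

V is at the origin; V and D share the same y with |VD| = 30.1 and D on the −x side, so D = (-30.100, 0.0000). The tangent condition forces MD to be normal to VD, so M = D + (0, 11.4) = (-30.100, 11.400). Since ME ⟂ EA (tangency), |MA| = √(11.4² + 33.5²) = 35.387 regardless of where E sits on A1. So A lies on both circle(V, 56.85) and circle(M, 35.387); the above-VD intersection is A = (-32.403, 46.712). E is the foot of the tangent from A: E = (-19.570, 15.767).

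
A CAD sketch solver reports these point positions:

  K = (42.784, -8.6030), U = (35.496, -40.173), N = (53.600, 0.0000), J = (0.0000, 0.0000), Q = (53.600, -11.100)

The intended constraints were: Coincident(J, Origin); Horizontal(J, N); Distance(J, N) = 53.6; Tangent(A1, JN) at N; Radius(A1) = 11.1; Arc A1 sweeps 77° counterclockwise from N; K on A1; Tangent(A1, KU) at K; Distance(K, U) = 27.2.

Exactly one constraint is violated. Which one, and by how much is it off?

Distance(K, U) = 27.2 — off by 5.20.

J = (0.00, 0.00) ✓; J.y = 0.00, N.y = 0.00 ✓; |JN| = 53.60 ✓; ∠(QN, NJ) = 90.00° ✓; |QN| = 11.10 ✓; bearing(Q→K) − bearing(Q→N) = 77.00° ✓; |QK| = 11.10 ✓; ∠(QK, KU) = 90.00° ✓; |KU| = 32.40 ✗.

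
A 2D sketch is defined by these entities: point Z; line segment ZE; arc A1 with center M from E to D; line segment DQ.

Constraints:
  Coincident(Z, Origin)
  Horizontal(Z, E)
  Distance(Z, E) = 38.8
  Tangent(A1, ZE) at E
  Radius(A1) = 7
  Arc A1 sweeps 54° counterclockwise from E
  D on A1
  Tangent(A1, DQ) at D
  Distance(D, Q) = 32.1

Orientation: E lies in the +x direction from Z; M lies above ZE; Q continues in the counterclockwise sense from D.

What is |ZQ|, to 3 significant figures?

69.6

On A1, E sits at bearing -90° from M; a 54° counterclockwise sweep puts D at bearing -36°, so D = M + 7.0·(cos -36°, sin -36°) = (44.5, 2.89). The tangent condition forces MD to be normal to DQ, so DQ runs along (−sin -36°, cos -36°); with |DQ| = 32.1, Q = (63.3, 28.9). Then |ZQ| = |Q − Z| = 69.6.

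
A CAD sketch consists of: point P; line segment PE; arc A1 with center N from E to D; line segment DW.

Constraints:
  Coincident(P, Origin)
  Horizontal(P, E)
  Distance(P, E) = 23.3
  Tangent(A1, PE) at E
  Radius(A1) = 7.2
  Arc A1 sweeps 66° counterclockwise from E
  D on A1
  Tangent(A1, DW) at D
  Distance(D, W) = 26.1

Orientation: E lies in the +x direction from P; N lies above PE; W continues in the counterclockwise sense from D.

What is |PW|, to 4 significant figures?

49.30

On A1, E sits at bearing -90° from N; a 66° counterclockwise sweep puts D at bearing -24°, so D = N + 7.2·(cos -24°, sin -24°) = (29.88, 4.271). Since A1 is tangent to DW there, ND ⟂ DW, so DW runs along (−sin -24°, cos -24°); with |DW| = 26.1, W = (40.49, 28.12). Then |PW| = |W − P| = 49.30.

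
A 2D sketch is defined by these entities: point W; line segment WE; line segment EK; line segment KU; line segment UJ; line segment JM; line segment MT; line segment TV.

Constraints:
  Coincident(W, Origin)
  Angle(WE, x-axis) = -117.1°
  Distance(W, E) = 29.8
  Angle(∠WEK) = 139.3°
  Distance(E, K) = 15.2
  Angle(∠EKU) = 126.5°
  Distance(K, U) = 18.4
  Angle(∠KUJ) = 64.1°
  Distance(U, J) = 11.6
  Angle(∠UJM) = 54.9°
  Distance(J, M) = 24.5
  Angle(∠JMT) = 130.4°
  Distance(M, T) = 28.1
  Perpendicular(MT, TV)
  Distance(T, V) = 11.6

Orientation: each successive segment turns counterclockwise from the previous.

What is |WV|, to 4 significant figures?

80.58

W is at the origin; WE runs at -117.1° with length 29.8, so E = (-13.58, -26.53). ∠WEK = 139.3° gives EK at -76.40° from the x-axis; with |EK| = 15.2, K = (-10.00, -41.30). ∠EKU = 126.5° gives KU at -22.90° from the x-axis; with |KU| = 18.4, U = (6.949, -48.46). ∠KUJ = 64.1° gives UJ at 93.00° from the x-axis; with |UJ| = 11.6, J = (6.342, -36.88). ∠UJM = 54.9° gives JM at -141.9° from the x-axis; with |JM| = 24.5, M = (-12.94, -52.00). ∠JMT = 130.4° gives MT at -92.30° from the x-axis; with |MT| = 28.1, T = (-14.07, -80.07). MT ⟂ TV, so TV runs at -2.300°; with |TV| = 11.6, V = (-2.475, -80.54). Then |WV| = |V − W| = 80.58.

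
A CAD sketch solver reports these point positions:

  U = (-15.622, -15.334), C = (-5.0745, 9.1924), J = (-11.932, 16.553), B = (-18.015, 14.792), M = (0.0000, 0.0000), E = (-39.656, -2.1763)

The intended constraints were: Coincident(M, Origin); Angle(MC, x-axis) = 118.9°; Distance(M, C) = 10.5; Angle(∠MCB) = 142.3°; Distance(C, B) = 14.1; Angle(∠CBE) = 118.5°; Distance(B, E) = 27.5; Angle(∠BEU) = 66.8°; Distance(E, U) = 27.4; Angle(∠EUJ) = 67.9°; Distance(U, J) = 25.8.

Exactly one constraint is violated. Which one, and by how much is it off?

Distance(U, J) = 25.8 — off by 6.30.

M = (0.00, 0.00) ✓; MC at 118.9° ✓; |MC| = 10.50 ✓; ∠MCB = 142.3° ✓; |CB| = 14.10 ✓; ∠CBE = 118.5° ✓; |BE| = 27.50 ✓; ∠BEU = 66.80° ✓; |EU| = 27.40 ✓; ∠EUJ = 67.90° ✓; |UJ| = 32.10 ✗.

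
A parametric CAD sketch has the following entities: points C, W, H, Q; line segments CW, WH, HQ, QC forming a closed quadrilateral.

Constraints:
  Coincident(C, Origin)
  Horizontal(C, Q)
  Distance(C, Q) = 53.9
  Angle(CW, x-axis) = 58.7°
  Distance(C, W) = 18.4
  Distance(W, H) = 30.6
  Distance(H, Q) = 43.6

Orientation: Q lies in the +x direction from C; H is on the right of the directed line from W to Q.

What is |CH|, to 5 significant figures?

19.527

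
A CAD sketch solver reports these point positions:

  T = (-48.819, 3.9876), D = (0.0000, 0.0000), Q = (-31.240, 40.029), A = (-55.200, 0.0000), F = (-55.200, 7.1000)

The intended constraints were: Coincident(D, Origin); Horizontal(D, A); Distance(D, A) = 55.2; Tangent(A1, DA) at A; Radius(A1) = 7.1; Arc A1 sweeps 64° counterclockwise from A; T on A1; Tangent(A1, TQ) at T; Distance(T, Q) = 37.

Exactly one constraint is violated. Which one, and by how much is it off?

Distance(T, Q) = 37 — off by 3.10.

D = (0.00, 0.00) ✓; D.y = 0.00, A.y = 0.00 ✓; |DA| = 55.20 ✓; ∠(FA, AD) = 90.00° ✓; |FA| = 7.100 ✓; bearing(F→T) − bearing(F→A) = 64.00° ✓; |FT| = 7.100 ✓; ∠(FT, TQ) = 90.00° ✓; |TQ| = 40.10 ✗.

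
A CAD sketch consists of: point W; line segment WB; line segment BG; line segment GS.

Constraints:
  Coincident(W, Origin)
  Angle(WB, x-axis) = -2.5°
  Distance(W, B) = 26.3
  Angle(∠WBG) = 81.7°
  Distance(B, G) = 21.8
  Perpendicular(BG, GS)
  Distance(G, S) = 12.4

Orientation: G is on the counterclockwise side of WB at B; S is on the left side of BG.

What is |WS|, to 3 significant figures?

22.6

W is at the origin; WB runs at -2.5° with length 26.3, so B = 26.3·(cos -2.5°, sin -2.5°) = (26.3, -1.15). ∠WBG = 81.7°, so BG runs at -2.5° + (180° − 81.7°) = 95.8° from the x-axis; with |BG| = 21.8, G = B + 21.8·(cos 95.8°, sin 95.8°) = (24.1, 20.5). BG is perpendicular to GS; with |GS| = 12.4 on the left of BG, S = G + 12.4·(-0.995, -0.101) = (11.7, 19.3). Then |WS| = |S − W| = 22.6.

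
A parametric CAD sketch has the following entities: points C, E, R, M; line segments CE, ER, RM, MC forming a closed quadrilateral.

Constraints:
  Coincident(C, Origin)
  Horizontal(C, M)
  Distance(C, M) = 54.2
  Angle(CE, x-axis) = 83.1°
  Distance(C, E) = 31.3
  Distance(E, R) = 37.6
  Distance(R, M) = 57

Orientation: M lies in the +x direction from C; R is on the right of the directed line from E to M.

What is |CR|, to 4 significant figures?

6.498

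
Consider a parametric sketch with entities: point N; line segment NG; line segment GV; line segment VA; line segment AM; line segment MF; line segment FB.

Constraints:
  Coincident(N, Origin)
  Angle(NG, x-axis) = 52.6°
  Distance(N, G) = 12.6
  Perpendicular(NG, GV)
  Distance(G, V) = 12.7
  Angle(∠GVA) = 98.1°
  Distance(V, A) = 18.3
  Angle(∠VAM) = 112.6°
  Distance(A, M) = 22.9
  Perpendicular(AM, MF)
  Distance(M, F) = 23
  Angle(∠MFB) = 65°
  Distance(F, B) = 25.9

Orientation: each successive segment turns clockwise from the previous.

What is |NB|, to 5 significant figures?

10.905

N is at the origin; NG runs at 52.6° with length 12.6, so G = (7.6529, 10.010). NG is perpendicular to GV, so GV runs at -37.400°; with |GV| = 12.7, V = (17.742, 2.2960). ∠GVA = 98.1° gives VA at -119.30° from the x-axis; with |VA| = 18.3, A = (8.7863, -13.663). ∠VAM = 112.6° gives AM at 173.30° from the x-axis; with |AM| = 22.9, M = (-13.957, -10.991). AM ⟂ MF, so MF runs at 83.300°; with |MF| = 23.0, F = (-11.274, 11.852). ∠MFB = 65.0° gives FB at -31.700° from the x-axis; with |FB| = 25.9, B = (10.762, -1.7579). Then |NB| = |B − N| = 10.905.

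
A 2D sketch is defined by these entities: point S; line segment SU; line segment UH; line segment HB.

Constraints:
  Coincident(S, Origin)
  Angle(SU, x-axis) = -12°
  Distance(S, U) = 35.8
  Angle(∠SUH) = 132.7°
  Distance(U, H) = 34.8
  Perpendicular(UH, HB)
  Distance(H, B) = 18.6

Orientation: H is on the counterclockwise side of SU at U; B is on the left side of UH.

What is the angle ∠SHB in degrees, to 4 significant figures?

65.99°

S is at the origin; SU runs at -12.0° with length 35.8, so U = 35.8·(cos -12.0°, sin -12.0°) = (35.02, -7.443). ∠SUH = 132.7°, so UH runs at -12.0° + (180° − 132.7°) = 35.30° from the x-axis; with |UH| = 34.8, H = U + 34.8·(cos 35.30°, sin 35.30°) = (63.42, 12.67). The perpendicularity gives HB at right angles to UH; with |HB| = 18.6 on the left of UH, B = H + 18.6·(-0.5779, 0.8161) = (52.67, 27.85). Then cos ∠SHB = HS·HB / (|HS||HB|), giving 65.99°.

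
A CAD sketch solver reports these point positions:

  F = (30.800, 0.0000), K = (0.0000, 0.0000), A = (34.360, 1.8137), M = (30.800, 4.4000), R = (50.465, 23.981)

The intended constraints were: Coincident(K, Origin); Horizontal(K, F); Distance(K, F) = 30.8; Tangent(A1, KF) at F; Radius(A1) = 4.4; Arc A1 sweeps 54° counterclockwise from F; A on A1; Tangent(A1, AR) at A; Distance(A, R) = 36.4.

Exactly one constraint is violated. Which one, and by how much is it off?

Distance(A, R) = 36.4 — off by 9.00.

K = (0.00, 0.00) ✓; K.y = 0.00, F.y = 0.00 ✓; |KF| = 30.80 ✓; ∠(MF, FK) = 90.00° ✓; |MF| = 4.400 ✓; bearing(M→A) − bearing(M→F) = 54.00° ✓; |MA| = 4.400 ✓; ∠(MA, AR) = 90.00° ✓; |AR| = 27.40 ✗.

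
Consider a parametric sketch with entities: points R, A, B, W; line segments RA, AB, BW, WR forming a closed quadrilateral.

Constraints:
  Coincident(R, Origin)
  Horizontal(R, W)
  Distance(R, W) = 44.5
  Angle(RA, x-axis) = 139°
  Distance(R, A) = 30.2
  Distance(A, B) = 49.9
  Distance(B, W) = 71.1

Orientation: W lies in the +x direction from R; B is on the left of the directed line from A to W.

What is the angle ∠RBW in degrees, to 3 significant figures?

38.5°

Checks: |AB| = 49.90 ✓; |BW| = 71.10 ✓.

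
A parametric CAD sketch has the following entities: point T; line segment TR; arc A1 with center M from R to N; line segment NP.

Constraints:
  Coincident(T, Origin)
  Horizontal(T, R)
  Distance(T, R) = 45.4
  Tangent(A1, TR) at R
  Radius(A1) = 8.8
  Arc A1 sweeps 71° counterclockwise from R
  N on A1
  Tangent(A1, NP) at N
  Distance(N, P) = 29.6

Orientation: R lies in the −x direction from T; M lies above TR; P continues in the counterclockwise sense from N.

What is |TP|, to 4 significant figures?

43.63

T is at the origin; T and R share the same y with |TR| = 45.4 and R on the −x side, so R = (-45.40, 0.000). The tangent condition forces MR to be normal to TR, so M = R + (0, 8.8) = (-45.40, 8.800). On A1, R sits at bearing -90° from M; a 71° counterclockwise sweep puts N at bearing -19°, so N = M + 8.8·(cos -19°, sin -19°) = (-37.08, 5.935). Since A1 is tangent to NP there, MN ⟂ NP, so NP runs along (−sin -19°, cos -19°); with |NP| = 29.6, P = (-27.44, 33.92). Then |TP| = |P − T| = 43.63.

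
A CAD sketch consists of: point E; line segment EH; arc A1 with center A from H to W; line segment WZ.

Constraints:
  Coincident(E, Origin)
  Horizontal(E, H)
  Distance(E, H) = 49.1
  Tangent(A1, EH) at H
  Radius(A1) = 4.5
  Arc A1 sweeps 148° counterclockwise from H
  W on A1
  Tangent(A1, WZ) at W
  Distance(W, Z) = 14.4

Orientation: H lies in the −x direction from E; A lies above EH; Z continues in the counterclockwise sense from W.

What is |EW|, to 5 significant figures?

47.450

The tangent condition forces AH to be normal to EH, so A = H + (0, 4.5) = (-49.100, 4.5000). On A1, H sits at bearing -90° from A; a 148° counterclockwise sweep puts W at bearing 58°, so W = A + 4.5·(cos 58°, sin 58°) = (-46.715, 8.3162). Then |EW| = |W − E| = 47.450.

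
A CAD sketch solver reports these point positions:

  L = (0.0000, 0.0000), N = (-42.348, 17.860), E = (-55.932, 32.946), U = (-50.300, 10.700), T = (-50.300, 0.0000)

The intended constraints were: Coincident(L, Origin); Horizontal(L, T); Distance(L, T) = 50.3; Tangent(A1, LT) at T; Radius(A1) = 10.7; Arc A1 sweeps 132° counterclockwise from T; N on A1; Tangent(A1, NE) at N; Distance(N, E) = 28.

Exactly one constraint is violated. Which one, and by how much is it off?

Distance(N, E) = 28 — off by 7.70.

L = (0.00, 0.00) ✓; L.y = 0.00, T.y = 0.00 ✓; |LT| = 50.30 ✓; ∠(UT, TL) = 90.00° ✓; |UT| = 10.70 ✓; bearing(U→N) − bearing(U→T) = 132.0° ✓; |UN| = 10.70 ✓; ∠(UN, NE) = 90.00° ✓; |NE| = 20.30 ✗.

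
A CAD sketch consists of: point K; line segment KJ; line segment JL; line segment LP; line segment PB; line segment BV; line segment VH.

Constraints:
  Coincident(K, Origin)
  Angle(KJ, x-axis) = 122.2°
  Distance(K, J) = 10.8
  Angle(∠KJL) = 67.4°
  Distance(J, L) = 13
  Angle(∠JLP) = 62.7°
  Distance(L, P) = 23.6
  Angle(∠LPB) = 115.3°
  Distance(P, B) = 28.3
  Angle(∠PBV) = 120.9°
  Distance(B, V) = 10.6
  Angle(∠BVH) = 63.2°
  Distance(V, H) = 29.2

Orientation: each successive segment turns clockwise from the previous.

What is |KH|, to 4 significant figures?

6.209

K is at the origin; KJ runs at 122.2° with length 10.8, so J = (-5.755, 9.139). ∠KJL = 67.4° gives JL at 9.600° from the x-axis; with |JL| = 13.0, L = (7.063, 11.31). ∠JLP = 62.7° gives LP at -107.7° from the x-axis; with |LP| = 23.6, P = (-0.1123, -11.18). ∠LPB = 115.3° gives PB at -172.4° from the x-axis; with |PB| = 28.3, B = (-28.16, -14.92). ∠PBV = 120.9° gives BV at 128.5° from the x-axis; with |BV| = 10.6, V = (-34.76, -6.623). ∠BVH = 63.2° gives VH at 11.70° from the x-axis; with |VH| = 29.2, H = (-6.169, -0.7018). Then |KH| = |H − K| = 6.209.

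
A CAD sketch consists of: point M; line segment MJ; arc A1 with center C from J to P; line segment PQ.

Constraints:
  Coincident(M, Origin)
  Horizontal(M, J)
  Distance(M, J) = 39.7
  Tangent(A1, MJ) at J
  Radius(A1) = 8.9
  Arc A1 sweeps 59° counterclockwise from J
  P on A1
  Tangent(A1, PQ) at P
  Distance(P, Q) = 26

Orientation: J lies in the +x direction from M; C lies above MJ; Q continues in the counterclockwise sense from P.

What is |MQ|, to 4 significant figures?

66.29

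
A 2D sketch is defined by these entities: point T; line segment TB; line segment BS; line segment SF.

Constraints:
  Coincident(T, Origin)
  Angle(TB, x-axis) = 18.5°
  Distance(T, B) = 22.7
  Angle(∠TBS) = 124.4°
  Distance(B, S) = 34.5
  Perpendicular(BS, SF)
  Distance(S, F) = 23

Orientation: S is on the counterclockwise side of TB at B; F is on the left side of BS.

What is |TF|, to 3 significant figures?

47.5

T is at the origin; TB runs at 18.5° with length 22.7, so B = 22.7·(cos 18.5°, sin 18.5°) = (21.5, 7.20). ∠TBS = 124.4°, so BS runs at 18.5° + (180° − 124.4°) = 74.1° from the x-axis; with |BS| = 34.5, S = B + 34.5·(cos 74.1°, sin 74.1°) = (31.0, 40.4). The perpendicularity gives SF at right angles to BS; with |SF| = 23.0 on the left of BS, F = S + 23.0·(-0.962, 0.274) = (8.86, 46.7). Then |TF| = |F − T| = 47.5.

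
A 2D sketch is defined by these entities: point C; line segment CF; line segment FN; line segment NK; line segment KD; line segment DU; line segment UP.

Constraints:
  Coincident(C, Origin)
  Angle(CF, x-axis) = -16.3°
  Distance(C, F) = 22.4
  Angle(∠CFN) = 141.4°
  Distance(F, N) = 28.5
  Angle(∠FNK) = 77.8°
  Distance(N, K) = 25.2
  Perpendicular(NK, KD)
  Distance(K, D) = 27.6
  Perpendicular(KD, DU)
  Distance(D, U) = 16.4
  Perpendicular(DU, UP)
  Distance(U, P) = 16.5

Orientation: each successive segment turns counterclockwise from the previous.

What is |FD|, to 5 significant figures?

19.179

C is at the origin; CF runs at -16.3° with length 22.4, so F = (21.500, -6.2869). ∠CFN = 141.4° gives FN at 22.300° from the x-axis; with |FN| = 28.5, N = (47.868, 4.5276). ∠FNK = 77.8° gives NK at 124.50° from the x-axis; with |NK| = 25.2, K = (33.595, 25.296). The perpendicularity gives KD at right angles to NK, so KD runs at -145.50°; with |KD| = 27.6, D = (10.849, 9.6627). Then |FD| = |D − F| = 19.179.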